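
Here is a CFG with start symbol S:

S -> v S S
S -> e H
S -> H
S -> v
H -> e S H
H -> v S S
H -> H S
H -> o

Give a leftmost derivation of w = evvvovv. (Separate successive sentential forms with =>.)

S=>eH=>evSS=>evvS=>evvH=>evvHS=>evvvSSS=>evvvHSS=>evvvoSS=>evvvovS=>evvvovv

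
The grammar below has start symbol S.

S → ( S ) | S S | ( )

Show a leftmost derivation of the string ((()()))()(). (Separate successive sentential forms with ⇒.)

S ⇒ SS   [S → S S]
SS ⇒ SSS   [S → S S]
SSS ⇒ (S)SS   [S → ( S )]
(S)SS ⇒ ((S))SS   [S → ( S )]
((S))SS ⇒ ((SS))SS   [S → S S]
((SS))SS ⇒ ((()S))SS   [S → ( )]
((()S))SS ⇒ ((()()))SS   [S → ( )]
((()()))SS ⇒ ((()()))()S   [S → ( )]
((()()))()S ⇒ ((()()))()()   [S → ( )]

S⇒SS⇒SSS⇒(S)SS⇒((S))SS⇒((SS))SS⇒((()S))SS⇒((()()))SS⇒((()()))()S⇒((()()))()()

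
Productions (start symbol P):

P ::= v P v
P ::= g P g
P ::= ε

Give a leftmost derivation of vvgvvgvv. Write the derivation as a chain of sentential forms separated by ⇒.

P ⇒ vPv ⇒ vvPvv ⇒ vvgPgvv ⇒ vvgvPvgvv ⇒ vvgvvgvv

P ⇒ vPv   [P ::= v P v]
vPv ⇒ vvPvv   [P ::= v P v]
vvPvv ⇒ vvgPgvv   [P ::= g P g]
vvgPgvv ⇒ vvgvPvgvv   [P ::= v P v]
vvgvPvgvv ⇒ vvgvvgvv   [P ::= ε]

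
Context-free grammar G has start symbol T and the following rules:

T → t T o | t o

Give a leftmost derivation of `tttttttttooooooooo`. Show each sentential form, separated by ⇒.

T⇒tTo⇒ttToo⇒tttTooo⇒ttttToooo⇒tttttTooooo⇒ttttttToooooo⇒tttttttTooooooo⇒ttttttttToooooooo⇒tttttttttooooooooo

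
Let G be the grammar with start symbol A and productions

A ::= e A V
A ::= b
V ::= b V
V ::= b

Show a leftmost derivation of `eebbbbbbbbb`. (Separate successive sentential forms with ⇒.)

A⇒eAV⇒eeAVV⇒eebVV⇒eebbVV⇒eebbbVV⇒eebbbbVV⇒eebbbbbVV⇒eebbbbbbV⇒eebbbbbbbV⇒eebbbbbbbbV⇒eebbbbbbbbb

A ⇒ eAV   [A ::= e A V]
eAV ⇒ eeAVV   [A ::= e A V]
eeAVV ⇒ eebVV   [A ::= b]
eebVV ⇒ eebbVV   [V ::= b V]
eebbVV ⇒ eebbbVV   [V ::= b V]
eebbbVV ⇒ eebbbbVV   [V ::= b V]
eebbbbVV ⇒ eebbbbbVV   [V ::= b V]
eebbbbbVV ⇒ eebbbbbbV   [V ::= b]
eebbbbbbV ⇒ eebbbbbbbV   [V ::= b V]
eebbbbbbbV ⇒ eebbbbbbbbV   [V ::= b V]
eebbbbbbbbV ⇒ eebbbbbbbbb   [V ::= b]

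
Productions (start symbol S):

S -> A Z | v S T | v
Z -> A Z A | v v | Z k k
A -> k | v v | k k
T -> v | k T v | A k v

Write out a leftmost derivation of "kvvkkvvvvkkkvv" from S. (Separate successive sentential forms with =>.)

S=>AZ=>kZ=>kAZA=>kvvZA=>kvvAZAA=>kvvkkZAA=>kvvkkAZAAA=>kvvkkvvZAAA=>kvvkkvvvvAAA=>kvvkkvvvvkkAA=>kvvkkvvvvkkkA=>kvvkkvvvvkkkvv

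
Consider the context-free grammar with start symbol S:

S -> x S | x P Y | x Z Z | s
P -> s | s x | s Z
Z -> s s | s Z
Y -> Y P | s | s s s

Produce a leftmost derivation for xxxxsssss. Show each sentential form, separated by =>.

S => xS   [S -> x S]
xS => xxS   [S -> x S]
xxS => xxxS   [S -> x S]
xxxS => xxxxZZ   [S -> x Z Z]
xxxxZZ => xxxxsZZ   [Z -> s Z]
xxxxsZZ => xxxxsssZ   [Z -> s s]
xxxxsssZ => xxxxsssss   [Z -> s s]

S => xS => xxS => xxxS => xxxxZZ => xxxxsZZ => xxxxsssZ => xxxxsssss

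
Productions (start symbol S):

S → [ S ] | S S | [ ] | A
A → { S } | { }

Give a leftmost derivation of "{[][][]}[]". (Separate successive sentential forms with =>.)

S => SS => AS => {S}S => {SS}S => {SSS}S => {[]SS}S => {[][]S}S => {[][][]}S => {[][][]}[]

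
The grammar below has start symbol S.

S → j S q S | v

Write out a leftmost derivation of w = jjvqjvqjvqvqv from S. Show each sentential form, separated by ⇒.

S⇒jSqS⇒jjSqSqS⇒jjvqSqS⇒jjvqjSqSqS⇒jjvqjvqSqS⇒jjvqjvqjSqSqS⇒jjvqjvqjvqSqS⇒jjvqjvqjvqvqS⇒jjvqjvqjvqvqv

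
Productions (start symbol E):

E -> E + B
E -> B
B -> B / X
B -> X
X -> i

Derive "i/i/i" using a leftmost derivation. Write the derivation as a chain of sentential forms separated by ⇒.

E ⇒ B ⇒ B/X ⇒ B/X/X ⇒ X/X/X ⇒ i/X/X ⇒ i/i/X ⇒ i/i/i

E ⇒ B   [E -> B]
B ⇒ B/X   [B -> B / X]
B/X ⇒ B/X/X   [B -> B / X]
B/X/X ⇒ X/X/X   [B -> X]
X/X/X ⇒ i/X/X   [X -> i]
i/X/X ⇒ i/i/X   [X -> i]
i/i/X ⇒ i/i/i   [X -> i]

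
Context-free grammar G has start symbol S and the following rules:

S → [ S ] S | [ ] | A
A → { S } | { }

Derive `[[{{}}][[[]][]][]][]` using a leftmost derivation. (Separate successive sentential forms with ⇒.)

S⇒[S]S⇒[[S]S]S⇒[[A]S]S⇒[[{S}]S]S⇒[[{A}]S]S⇒[[{{}}]S]S⇒[[{{}}][S]S]S⇒[[{{}}][[S]S]S]S⇒[[{{}}][[[]]S]S]S⇒[[{{}}][[[]][]]S]S⇒[[{{}}][[[]][]][]]S⇒[[{{}}][[[]][]][]][]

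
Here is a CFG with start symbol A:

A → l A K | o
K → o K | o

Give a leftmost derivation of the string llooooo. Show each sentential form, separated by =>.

A=>lAK=>llAKK=>lloKK=>llooKK=>lloooKK=>llooooK=>llooooo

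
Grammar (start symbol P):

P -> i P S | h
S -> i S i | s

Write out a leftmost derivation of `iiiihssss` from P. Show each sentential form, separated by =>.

P => iPS   [P -> i P S]
iPS => iiPSS   [P -> i P S]
iiPSS => iiiPSSS   [P -> i P S]
iiiPSSS => iiiiPSSSS   [P -> i P S]
iiiiPSSSS => iiiihSSSS   [P -> h]
iiiihSSSS => iiiihsSSS   [S -> s]
iiiihsSSS => iiiihssSS   [S -> s]
iiiihssSS => iiiihsssS   [S -> s]
iiiihsssS => iiiihssss   [S -> s]

P => iPS => iiPSS => iiiPSSS => iiiiPSSSS => iiiihSSSS => iiiihsSSS => iiiihssSS => iiiihsssS => iiiihssss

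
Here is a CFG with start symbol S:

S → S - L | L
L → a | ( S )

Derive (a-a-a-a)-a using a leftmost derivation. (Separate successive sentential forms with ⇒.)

S ⇒ S-L   [S → S - L]
S-L ⇒ L-L   [S → L]
L-L ⇒ (S)-L   [L → ( S )]
(S)-L ⇒ (S-L)-L   [S → S - L]
(S-L)-L ⇒ (S-L-L)-L   [S → S - L]
(S-L-L)-L ⇒ (S-L-L-L)-L   [S → S - L]
(S-L-L-L)-L ⇒ (L-L-L-L)-L   [S → L]
(L-L-L-L)-L ⇒ (a-L-L-L)-L   [L → a]
(a-L-L-L)-L ⇒ (a-a-L-L)-L   [L → a]
(a-a-L-L)-L ⇒ (a-a-a-L)-L   [L → a]
(a-a-a-L)-L ⇒ (a-a-a-a)-L   [L → a]
(a-a-a-a)-L ⇒ (a-a-a-a)-a   [L → a]

S ⇒ S-L ⇒ L-L ⇒ (S)-L ⇒ (S-L)-L ⇒ (S-L-L)-L ⇒ (S-L-L-L)-L ⇒ (L-L-L-L)-L ⇒ (a-L-L-L)-L ⇒ (a-a-L-L)-L ⇒ (a-a-a-L)-L ⇒ (a-a-a-a)-L ⇒ (a-a-a-a)-a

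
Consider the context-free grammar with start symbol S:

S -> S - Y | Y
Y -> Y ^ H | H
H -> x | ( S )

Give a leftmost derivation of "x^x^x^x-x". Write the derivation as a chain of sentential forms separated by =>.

S=>S-Y=>Y-Y=>Y^H-Y=>Y^H^H-Y=>Y^H^H^H-Y=>H^H^H^H-Y=>x^H^H^H-Y=>x^x^H^H-Y=>x^x^x^H-Y=>x^x^x^x-Y=>x^x^x^x-H=>x^x^x^x-x

S => S-Y   [S -> S - Y]
S-Y => Y-Y   [S -> Y]
Y-Y => Y^H-Y   [Y -> Y ^ H]
Y^H-Y => Y^H^H-Y   [Y -> Y ^ H]
Y^H^H-Y => Y^H^H^H-Y   [Y -> Y ^ H]
Y^H^H^H-Y => H^H^H^H-Y   [Y -> H]
H^H^H^H-Y => x^H^H^H-Y   [H -> x]
x^H^H^H-Y => x^x^H^H-Y   [H -> x]
x^x^H^H-Y => x^x^x^H-Y   [H -> x]
x^x^x^H-Y => x^x^x^x-Y   [H -> x]
x^x^x^x-Y => x^x^x^x-H   [Y -> H]
x^x^x^x-H => x^x^x^x-x   [H -> x]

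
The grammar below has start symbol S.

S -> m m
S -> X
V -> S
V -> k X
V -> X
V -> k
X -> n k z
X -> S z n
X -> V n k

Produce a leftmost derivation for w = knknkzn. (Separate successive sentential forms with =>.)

S => X   [S -> X]
X => Szn   [X -> S z n]
Szn => Xzn   [S -> X]
Xzn => Vnkzn   [X -> V n k]
Vnkzn => Snkzn   [V -> S]
Snkzn => Xnkzn   [S -> X]
Xnkzn => Vnknkzn   [X -> V n k]
Vnknkzn => knknkzn   [V -> k]

S=>X=>Szn=>Xzn=>Vnkzn=>Snkzn=>Xnkzn=>Vnknkzn=>knknkzn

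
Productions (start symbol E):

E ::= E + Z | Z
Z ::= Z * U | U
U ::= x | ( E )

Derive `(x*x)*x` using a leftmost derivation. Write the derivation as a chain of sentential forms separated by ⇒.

E ⇒ Z ⇒ Z*U ⇒ U*U ⇒ (E)*U ⇒ (Z)*U ⇒ (Z*U)*U ⇒ (U*U)*U ⇒ (x*U)*U ⇒ (x*x)*U ⇒ (x*x)*x

E ⇒ Z   [E ::= Z]
Z ⇒ Z*U   [Z ::= Z * U]
Z*U ⇒ U*U   [Z ::= U]
U*U ⇒ (E)*U   [U ::= ( E )]
(E)*U ⇒ (Z)*U   [E ::= Z]
(Z)*U ⇒ (Z*U)*U   [Z ::= Z * U]
(Z*U)*U ⇒ (U*U)*U   [Z ::= U]
(U*U)*U ⇒ (x*U)*U   [U ::= x]
(x*U)*U ⇒ (x*x)*U   [U ::= x]
(x*x)*U ⇒ (x*x)*x   [U ::= x]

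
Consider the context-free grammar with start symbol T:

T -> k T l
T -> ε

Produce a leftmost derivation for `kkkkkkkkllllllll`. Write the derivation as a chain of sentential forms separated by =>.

T => kTl   [T -> k T l]
kTl => kkTll   [T -> k T l]
kkTll => kkkTlll   [T -> k T l]
kkkTlll => kkkkTllll   [T -> k T l]
kkkkTllll => kkkkkTlllll   [T -> k T l]
kkkkkTlllll => kkkkkkTllllll   [T -> k T l]
kkkkkkTllllll => kkkkkkkTlllllll   [T -> k T l]
kkkkkkkTlllllll => kkkkkkkkTllllllll   [T -> k T l]
kkkkkkkkTllllllll => kkkkkkkkllllllll   [T -> ε]

T=>kTl=>kkTll=>kkkTlll=>kkkkTllll=>kkkkkTlllll=>kkkkkkTllllll=>kkkkkkkTlllllll=>kkkkkkkkTllllllll=>kkkkkkkkllllllll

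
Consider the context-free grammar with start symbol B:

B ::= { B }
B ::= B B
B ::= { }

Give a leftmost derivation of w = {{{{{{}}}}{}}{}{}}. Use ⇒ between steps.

B⇒{B}⇒{BB}⇒{BBB}⇒{{B}BB}⇒{{BB}BB}⇒{{{B}B}BB}⇒{{{{B}}B}BB}⇒{{{{{B}}}B}BB}⇒{{{{{{}}}}B}BB}⇒{{{{{{}}}}{}}BB}⇒{{{{{{}}}}{}}{}B}⇒{{{{{{}}}}{}}{}{}}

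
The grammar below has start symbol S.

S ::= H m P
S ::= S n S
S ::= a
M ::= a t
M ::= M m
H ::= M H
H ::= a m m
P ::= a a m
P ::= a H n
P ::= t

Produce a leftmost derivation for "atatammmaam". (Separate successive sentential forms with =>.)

S=>HmP=>MHmP=>atHmP=>atMHmP=>atatHmP=>atatammmP=>atatammmaam

S => HmP   [S ::= H m P]
HmP => MHmP   [H ::= M H]
MHmP => atHmP   [M ::= a t]
atHmP => atMHmP   [H ::= M H]
atMHmP => atatHmP   [M ::= a t]
atatHmP => atatammmP   [H ::= a m m]
atatammmP => atatammmaam   [P ::= a a m]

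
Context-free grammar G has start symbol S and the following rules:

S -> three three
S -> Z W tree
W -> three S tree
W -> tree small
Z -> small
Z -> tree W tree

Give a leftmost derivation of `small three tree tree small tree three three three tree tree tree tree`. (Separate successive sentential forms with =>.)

S => Z W tree => small W tree => small three S tree tree => small three Z W tree tree tree => small three tree W tree W tree tree tree => small three tree tree small tree W tree tree tree => small three tree tree small tree three S tree tree tree tree => small three tree tree small tree three three three tree tree tree tree

S => Z W tree   [S -> Z W tree]
Z W tree => small W tree   [Z -> small]
small W tree => small three S tree tree   [W -> three S tree]
small three S tree tree => small three Z W tree tree tree   [S -> Z W tree]
small three Z W tree tree tree => small three tree W tree W tree tree tree   [Z -> tree W tree]
small three tree W tree W tree tree tree => small three tree tree small tree W tree tree tree   [W -> tree small]
small three tree tree small tree W tree tree tree => small three tree tree small tree three S tree tree tree tree   [W -> three S tree]
small three tree tree small tree three S tree tree tree tree => small three tree tree small tree three three three tree tree tree tree   [S -> three three]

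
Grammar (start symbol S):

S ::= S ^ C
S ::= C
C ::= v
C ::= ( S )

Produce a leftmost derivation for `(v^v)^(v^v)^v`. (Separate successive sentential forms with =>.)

S => S^C => S^C^C => C^C^C => (S)^C^C => (S^C)^C^C => (C^C)^C^C => (v^C)^C^C => (v^v)^C^C => (v^v)^(S)^C => (v^v)^(S^C)^C => (v^v)^(C^C)^C => (v^v)^(v^C)^C => (v^v)^(v^v)^C => (v^v)^(v^v)^v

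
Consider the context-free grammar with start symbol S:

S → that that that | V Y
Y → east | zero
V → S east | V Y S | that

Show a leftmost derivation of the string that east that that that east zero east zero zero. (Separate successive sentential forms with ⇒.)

S ⇒ V Y ⇒ V Y S Y ⇒ that Y S Y ⇒ that east S Y ⇒ that east V Y Y ⇒ that east S east Y Y ⇒ that east V Y east Y Y ⇒ that east S east Y east Y Y ⇒ that east that that that east Y east Y Y ⇒ that east that that that east zero east Y Y ⇒ that east that that that east zero east zero Y ⇒ that east that that that east zero east zero zero

S ⇒ V Y   [S → V Y]
V Y ⇒ V Y S Y   [V → V Y S]
V Y S Y ⇒ that Y S Y   [V → that]
that Y S Y ⇒ that east S Y   [Y → east]
that east S Y ⇒ that east V Y Y   [S → V Y]
that east V Y Y ⇒ that east S east Y Y   [V → S east]
that east S east Y Y ⇒ that east V Y east Y Y   [S → V Y]
that east V Y east Y Y ⇒ that east S east Y east Y Y   [V → S east]
that east S east Y east Y Y ⇒ that east that that that east Y east Y Y   [S → that that that]
that east that that that east Y east Y Y ⇒ that east that that that east zero east Y Y   [Y → zero]
that east that that that east zero east Y Y ⇒ that east that that that east zero east zero Y   [Y → zero]
that east that that that east zero east zero Y ⇒ that east that that that east zero east zero zero   [Y → zero]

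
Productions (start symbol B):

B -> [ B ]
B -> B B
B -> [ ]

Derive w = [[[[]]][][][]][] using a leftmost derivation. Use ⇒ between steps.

B⇒BB⇒[B]B⇒[BB]B⇒[BBB]B⇒[BBBB]B⇒[[B]BBB]B⇒[[[B]]BBB]B⇒[[[[]]]BBB]B⇒[[[[]]][]BB]B⇒[[[[]]][][]B]B⇒[[[[]]][][][]]B⇒[[[[]]][][][]][]

B ⇒ BB   [B -> B B]
BB ⇒ [B]B   [B -> [ B ]]
[B]B ⇒ [BB]B   [B -> B B]
[BB]B ⇒ [BBB]B   [B -> B B]
[BBB]B ⇒ [BBBB]B   [B -> B B]
[BBBB]B ⇒ [[B]BBB]B   [B -> [ B ]]
[[B]BBB]B ⇒ [[[B]]BBB]B   [B -> [ B ]]
[[[B]]BBB]B ⇒ [[[[]]]BBB]B   [B -> [ ]]
[[[[]]]BBB]B ⇒ [[[[]]][]BB]B   [B -> [ ]]
[[[[]]][]BB]B ⇒ [[[[]]][][]B]B   [B -> [ ]]
[[[[]]][][]B]B ⇒ [[[[]]][][][]]B   [B -> [ ]]
[[[[]]][][][]]B ⇒ [[[[]]][][][]][]   [B -> [ ]]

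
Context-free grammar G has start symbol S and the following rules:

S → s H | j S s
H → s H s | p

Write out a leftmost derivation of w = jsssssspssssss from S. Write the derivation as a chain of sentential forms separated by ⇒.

S ⇒ jSs ⇒ jsHs ⇒ jssHss ⇒ jsssHsss ⇒ jssssHssss ⇒ jsssssHsssss ⇒ jssssssHssssss ⇒ jsssssspssssss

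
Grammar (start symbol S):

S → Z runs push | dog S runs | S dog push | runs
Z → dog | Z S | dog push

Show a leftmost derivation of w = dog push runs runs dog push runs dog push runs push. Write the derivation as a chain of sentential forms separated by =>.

S => Z runs push => Z S runs push => Z S S runs push => Z S S S runs push => dog push S S S runs push => dog push runs S S runs push => dog push runs S dog push S runs push => dog push runs runs dog push S runs push => dog push runs runs dog push S dog push runs push => dog push runs runs dog push runs dog push runs push

S => Z runs push   [S → Z runs push]
Z runs push => Z S runs push   [Z → Z S]
Z S runs push => Z S S runs push   [Z → Z S]
Z S S runs push => Z S S S runs push   [Z → Z S]
Z S S S runs push => dog push S S S runs push   [Z → dog push]
dog push S S S runs push => dog push runs S S runs push   [S → runs]
dog push runs S S runs push => dog push runs S dog push S runs push   [S → S dog push]
dog push runs S dog push S runs push => dog push runs runs dog push S runs push   [S → runs]
dog push runs runs dog push S runs push => dog push runs runs dog push S dog push runs push   [S → S dog push]
dog push runs runs dog push S dog push runs push => dog push runs runs dog push runs dog push runs push   [S → runs]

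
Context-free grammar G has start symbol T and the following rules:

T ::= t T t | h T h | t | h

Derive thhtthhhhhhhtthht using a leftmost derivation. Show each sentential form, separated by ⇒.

T ⇒ tTt ⇒ thTht ⇒ thhThht ⇒ thhtTthht ⇒ thhttTtthht ⇒ thhtthThtthht ⇒ thhtthhThhtthht ⇒ thhtthhhThhhtthht ⇒ thhtthhhhhhhtthht

T ⇒ tTt   [T ::= t T t]
tTt ⇒ thTht   [T ::= h T h]
thTht ⇒ thhThht   [T ::= h T h]
thhThht ⇒ thhtTthht   [T ::= t T t]
thhtTthht ⇒ thhttTtthht   [T ::= t T t]
thhttTtthht ⇒ thhtthThtthht   [T ::= h T h]
thhtthThtthht ⇒ thhtthhThhtthht   [T ::= h T h]
thhtthhThhtthht ⇒ thhtthhhThhhtthht   [T ::= h T h]
thhtthhhThhhtthht ⇒ thhtthhhhhhhtthht   [T ::= h]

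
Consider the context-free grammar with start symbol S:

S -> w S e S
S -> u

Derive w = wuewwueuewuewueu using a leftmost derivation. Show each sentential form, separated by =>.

S => wSeS   [S -> w S e S]
wSeS => wueS   [S -> u]
wueS => wuewSeS   [S -> w S e S]
wuewSeS => wuewwSeSeS   [S -> w S e S]
wuewwSeSeS => wuewwueSeS   [S -> u]
wuewwueSeS => wuewwueueS   [S -> u]
wuewwueueS => wuewwueuewSeS   [S -> w S e S]
wuewwueuewSeS => wuewwueuewueS   [S -> u]
wuewwueuewueS => wuewwueuewuewSeS   [S -> w S e S]
wuewwueuewuewSeS => wuewwueuewuewueS   [S -> u]
wuewwueuewuewueS => wuewwueuewuewueu   [S -> u]

S=>wSeS=>wueS=>wuewSeS=>wuewwSeSeS=>wuewwueSeS=>wuewwueueS=>wuewwueuewSeS=>wuewwueuewueS=>wuewwueuewuewSeS=>wuewwueuewuewueS=>wuewwueuewuewueu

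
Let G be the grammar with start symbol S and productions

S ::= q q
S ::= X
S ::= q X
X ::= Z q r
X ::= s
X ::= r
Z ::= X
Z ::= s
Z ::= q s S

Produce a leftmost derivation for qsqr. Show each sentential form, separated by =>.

S => qX   [S ::= q X]
qX => qZqr   [X ::= Z q r]
qZqr => qXqr   [Z ::= X]
qXqr => qsqr   [X ::= s]

S => qX => qZqr => qXqr => qsqr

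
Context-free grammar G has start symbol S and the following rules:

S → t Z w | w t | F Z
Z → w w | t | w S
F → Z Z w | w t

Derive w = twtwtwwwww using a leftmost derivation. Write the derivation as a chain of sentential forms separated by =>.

S => tZw => twSw => twtZww => twtwSww => twtwtZwww => twtwtwwwww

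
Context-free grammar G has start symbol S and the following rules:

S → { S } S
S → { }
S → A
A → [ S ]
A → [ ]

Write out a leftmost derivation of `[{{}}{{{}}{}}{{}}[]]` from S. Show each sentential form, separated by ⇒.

S ⇒ A ⇒ [S] ⇒ [{S}S] ⇒ [{{}}S] ⇒ [{{}}{S}S] ⇒ [{{}}{{S}S}S] ⇒ [{{}}{{{}}S}S] ⇒ [{{}}{{{}}{}}S] ⇒ [{{}}{{{}}{}}{S}S] ⇒ [{{}}{{{}}{}}{{}}S] ⇒ [{{}}{{{}}{}}{{}}A] ⇒ [{{}}{{{}}{}}{{}}[]]

S ⇒ A   [S → A]
A ⇒ [S]   [A → [ S ]]
[S] ⇒ [{S}S]   [S → { S } S]
[{S}S] ⇒ [{{}}S]   [S → { }]
[{{}}S] ⇒ [{{}}{S}S]   [S → { S } S]
[{{}}{S}S] ⇒ [{{}}{{S}S}S]   [S → { S } S]
[{{}}{{S}S}S] ⇒ [{{}}{{{}}S}S]   [S → { }]
[{{}}{{{}}S}S] ⇒ [{{}}{{{}}{}}S]   [S → { }]
[{{}}{{{}}{}}S] ⇒ [{{}}{{{}}{}}{S}S]   [S → { S } S]
[{{}}{{{}}{}}{S}S] ⇒ [{{}}{{{}}{}}{{}}S]   [S → { }]
[{{}}{{{}}{}}{{}}S] ⇒ [{{}}{{{}}{}}{{}}A]   [S → A]
[{{}}{{{}}{}}{{}}A] ⇒ [{{}}{{{}}{}}{{}}[]]   [A → [ ]]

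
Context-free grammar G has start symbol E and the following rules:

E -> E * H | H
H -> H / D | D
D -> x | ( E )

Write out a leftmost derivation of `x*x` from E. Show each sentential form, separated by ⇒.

E ⇒ E*H ⇒ H*H ⇒ D*H ⇒ x*H ⇒ x*D ⇒ x*x

E ⇒ E*H   [E -> E * H]
E*H ⇒ H*H   [E -> H]
H*H ⇒ D*H   [H -> D]
D*H ⇒ x*H   [D -> x]
x*H ⇒ x*D   [H -> D]
x*D ⇒ x*x   [D -> x]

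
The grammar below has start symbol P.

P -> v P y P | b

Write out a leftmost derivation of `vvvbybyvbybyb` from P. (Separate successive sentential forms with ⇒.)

P⇒vPyP⇒vvPyPyP⇒vvvPyPyPyP⇒vvvbyPyPyP⇒vvvbybyPyP⇒vvvbybyvPyPyP⇒vvvbybyvbyPyP⇒vvvbybyvbybyP⇒vvvbybyvbybyb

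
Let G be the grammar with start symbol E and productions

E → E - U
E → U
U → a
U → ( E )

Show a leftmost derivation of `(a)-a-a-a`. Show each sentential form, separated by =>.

E => E-U   [E → E - U]
E-U => E-U-U   [E → E - U]
E-U-U => E-U-U-U   [E → E - U]
E-U-U-U => U-U-U-U   [E → U]
U-U-U-U => (E)-U-U-U   [U → ( E )]
(E)-U-U-U => (U)-U-U-U   [E → U]
(U)-U-U-U => (a)-U-U-U   [U → a]
(a)-U-U-U => (a)-a-U-U   [U → a]
(a)-a-U-U => (a)-a-a-U   [U → a]
(a)-a-a-U => (a)-a-a-a   [U → a]

E=>E-U=>E-U-U=>E-U-U-U=>U-U-U-U=>(E)-U-U-U=>(U)-U-U-U=>(a)-U-U-U=>(a)-a-U-U=>(a)-a-a-U=>(a)-a-a-a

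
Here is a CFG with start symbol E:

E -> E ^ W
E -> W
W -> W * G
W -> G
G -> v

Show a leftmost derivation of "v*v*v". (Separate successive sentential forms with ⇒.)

E ⇒ W   [E -> W]
W ⇒ W*G   [W -> W * G]
W*G ⇒ W*G*G   [W -> W * G]
W*G*G ⇒ G*G*G   [W -> G]
G*G*G ⇒ v*G*G   [G -> v]
v*G*G ⇒ v*v*G   [G -> v]
v*v*G ⇒ v*v*v   [G -> v]

E⇒W⇒W*G⇒W*G*G⇒G*G*G⇒v*G*G⇒v*v*G⇒v*v*v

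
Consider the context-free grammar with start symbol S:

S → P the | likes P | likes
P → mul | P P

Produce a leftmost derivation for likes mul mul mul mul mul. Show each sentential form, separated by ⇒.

S ⇒ likes P ⇒ likes P P ⇒ likes P P P ⇒ likes P P P P ⇒ likes P P P P P ⇒ likes mul P P P P ⇒ likes mul mul P P P ⇒ likes mul mul mul P P ⇒ likes mul mul mul mul P ⇒ likes mul mul mul mul mul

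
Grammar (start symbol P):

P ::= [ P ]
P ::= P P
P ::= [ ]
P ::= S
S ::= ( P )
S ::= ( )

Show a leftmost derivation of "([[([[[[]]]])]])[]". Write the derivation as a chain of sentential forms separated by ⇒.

P ⇒ PP   [P ::= P P]
PP ⇒ SP   [P ::= S]
SP ⇒ (P)P   [S ::= ( P )]
(P)P ⇒ ([P])P   [P ::= [ P ]]
([P])P ⇒ ([[P]])P   [P ::= [ P ]]
([[P]])P ⇒ ([[S]])P   [P ::= S]
([[S]])P ⇒ ([[(P)]])P   [S ::= ( P )]
([[(P)]])P ⇒ ([[([P])]])P   [P ::= [ P ]]
([[([P])]])P ⇒ ([[([[P]])]])P   [P ::= [ P ]]
([[([[P]])]])P ⇒ ([[([[[P]]])]])P   [P ::= [ P ]]
([[([[[P]]])]])P ⇒ ([[([[[[]]]])]])P   [P ::= [ ]]
([[([[[[]]]])]])P ⇒ ([[([[[[]]]])]])[]   [P ::= [ ]]

P⇒PP⇒SP⇒(P)P⇒([P])P⇒([[P]])P⇒([[S]])P⇒([[(P)]])P⇒([[([P])]])P⇒([[([[P]])]])P⇒([[([[[P]]])]])P⇒([[([[[[]]]])]])P⇒([[([[[[]]]])]])[]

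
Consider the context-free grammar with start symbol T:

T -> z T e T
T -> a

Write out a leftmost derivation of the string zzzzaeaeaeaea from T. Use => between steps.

T => zTeT => zzTeTeT => zzzTeTeTeT => zzzzTeTeTeTeT => zzzzaeTeTeTeT => zzzzaeaeTeTeT => zzzzaeaeaeTeT => zzzzaeaeaeaeT => zzzzaeaeaeaea

T => zTeT   [T -> z T e T]
zTeT => zzTeTeT   [T -> z T e T]
zzTeTeT => zzzTeTeTeT   [T -> z T e T]
zzzTeTeTeT => zzzzTeTeTeTeT   [T -> z T e T]
zzzzTeTeTeTeT => zzzzaeTeTeTeT   [T -> a]
zzzzaeTeTeTeT => zzzzaeaeTeTeT   [T -> a]
zzzzaeaeTeTeT => zzzzaeaeaeTeT   [T -> a]
zzzzaeaeaeTeT => zzzzaeaeaeaeT   [T -> a]
zzzzaeaeaeaeT => zzzzaeaeaeaea   [T -> a]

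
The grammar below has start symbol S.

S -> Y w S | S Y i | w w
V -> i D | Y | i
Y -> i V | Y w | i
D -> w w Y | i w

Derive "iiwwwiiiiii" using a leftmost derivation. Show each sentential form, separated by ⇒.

S ⇒ SYi ⇒ SYiYi ⇒ SYiYiYi ⇒ YwSYiYiYi ⇒ iVwSYiYiYi ⇒ iiwSYiYiYi ⇒ iiwwwYiYiYi ⇒ iiwwwiiYiYi ⇒ iiwwwiiiiYi ⇒ iiwwwiiiiii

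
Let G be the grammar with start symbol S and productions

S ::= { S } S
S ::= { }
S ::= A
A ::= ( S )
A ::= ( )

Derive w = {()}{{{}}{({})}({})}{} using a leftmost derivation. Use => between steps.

S => {S}S => {A}S => {()}S => {()}{S}S => {()}{{S}S}S => {()}{{{}}S}S => {()}{{{}}{S}S}S => {()}{{{}}{A}S}S => {()}{{{}}{(S)}S}S => {()}{{{}}{({})}S}S => {()}{{{}}{({})}A}S => {()}{{{}}{({})}(S)}S => {()}{{{}}{({})}({})}S => {()}{{{}}{({})}({})}{}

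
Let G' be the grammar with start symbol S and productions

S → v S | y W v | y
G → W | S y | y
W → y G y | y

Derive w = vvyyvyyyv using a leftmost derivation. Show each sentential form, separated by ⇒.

S⇒vS⇒vvS⇒vvyWv⇒vvyyGyv⇒vvyySyyv⇒vvyyvSyyv⇒vvyyvyyyv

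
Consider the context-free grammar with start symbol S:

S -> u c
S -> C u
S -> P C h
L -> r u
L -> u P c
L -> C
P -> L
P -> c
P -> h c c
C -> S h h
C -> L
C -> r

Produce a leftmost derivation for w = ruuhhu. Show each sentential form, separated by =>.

S => Cu   [S -> C u]
Cu => Shhu   [C -> S h h]
Shhu => Cuhhu   [S -> C u]
Cuhhu => Luhhu   [C -> L]
Luhhu => ruuhhu   [L -> r u]

S => Cu => Shhu => Cuhhu => Luhhu => ruuhhu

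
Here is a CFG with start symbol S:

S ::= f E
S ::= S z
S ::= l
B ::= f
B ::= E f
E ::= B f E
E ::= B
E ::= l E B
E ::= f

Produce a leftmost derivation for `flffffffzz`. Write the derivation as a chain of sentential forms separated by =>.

S=>Sz=>Szz=>fEzz=>fBzz=>fEfzz=>fBfEfzz=>fEffEfzz=>flEBffEfzz=>flBBffEfzz=>flfBffEfzz=>flffffEfzz=>flffffffzz

S => Sz   [S ::= S z]
Sz => Szz   [S ::= S z]
Szz => fEzz   [S ::= f E]
fEzz => fBzz   [E ::= B]
fBzz => fEfzz   [B ::= E f]
fEfzz => fBfEfzz   [E ::= B f E]
fBfEfzz => fEffEfzz   [B ::= E f]
fEffEfzz => flEBffEfzz   [E ::= l E B]
flEBffEfzz => flBBffEfzz   [E ::= B]
flBBffEfzz => flfBffEfzz   [B ::= f]
flfBffEfzz => flffffEfzz   [B ::= f]
flffffEfzz => flffffffzz   [E ::= f]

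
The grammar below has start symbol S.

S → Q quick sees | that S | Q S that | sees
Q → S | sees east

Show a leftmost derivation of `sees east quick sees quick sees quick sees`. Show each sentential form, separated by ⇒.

S ⇒ Q quick sees   [S → Q quick sees]
Q quick sees ⇒ S quick sees   [Q → S]
S quick sees ⇒ Q quick sees quick sees   [S → Q quick sees]
Q quick sees quick sees ⇒ S quick sees quick sees   [Q → S]
S quick sees quick sees ⇒ Q quick sees quick sees quick sees   [S → Q quick sees]
Q quick sees quick sees quick sees ⇒ sees east quick sees quick sees quick sees   [Q → sees east]

S ⇒ Q quick sees ⇒ S quick sees ⇒ Q quick sees quick sees ⇒ S quick sees quick sees ⇒ Q quick sees quick sees quick sees ⇒ sees east quick sees quick sees quick sees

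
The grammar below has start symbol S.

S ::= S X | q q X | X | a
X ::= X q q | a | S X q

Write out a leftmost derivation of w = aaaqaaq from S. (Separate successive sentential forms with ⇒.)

S ⇒ SX ⇒ aX ⇒ aSXq ⇒ aSXXq ⇒ aXXXq ⇒ aSXqXXq ⇒ aaXqXXq ⇒ aaaqXXq ⇒ aaaqaXq ⇒ aaaqaaq

S ⇒ SX   [S ::= S X]
SX ⇒ aX   [S ::= a]
aX ⇒ aSXq   [X ::= S X q]
aSXq ⇒ aSXXq   [S ::= S X]
aSXXq ⇒ aXXXq   [S ::= X]
aXXXq ⇒ aSXqXXq   [X ::= S X q]
aSXqXXq ⇒ aaXqXXq   [S ::= a]
aaXqXXq ⇒ aaaqXXq   [X ::= a]
aaaqXXq ⇒ aaaqaXq   [X ::= a]
aaaqaXq ⇒ aaaqaaq   [X ::= a]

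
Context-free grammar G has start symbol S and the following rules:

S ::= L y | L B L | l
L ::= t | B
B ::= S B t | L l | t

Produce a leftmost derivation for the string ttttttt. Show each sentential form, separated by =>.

S => LBL => BBL => SBtBL => LBLBtBL => tBLBtBL => ttLBtBL => tttBtBL => tttttBL => ttttttL => ttttttt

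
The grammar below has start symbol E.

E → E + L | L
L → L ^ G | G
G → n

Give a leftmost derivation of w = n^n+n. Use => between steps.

E=>E+L=>L+L=>L^G+L=>G^G+L=>n^G+L=>n^n+L=>n^n+G=>n^n+n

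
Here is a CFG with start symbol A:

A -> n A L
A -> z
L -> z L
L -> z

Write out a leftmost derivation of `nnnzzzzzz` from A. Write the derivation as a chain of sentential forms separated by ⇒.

A ⇒ nAL ⇒ nnALL ⇒ nnnALLL ⇒ nnnzLLL ⇒ nnnzzLLL ⇒ nnnzzzLLL ⇒ nnnzzzzLL ⇒ nnnzzzzzL ⇒ nnnzzzzzz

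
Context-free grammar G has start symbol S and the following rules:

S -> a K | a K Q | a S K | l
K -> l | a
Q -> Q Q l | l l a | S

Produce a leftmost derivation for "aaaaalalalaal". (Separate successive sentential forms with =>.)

S => aSK => aaSKK => aaaSKKK => aaaaSKKKK => aaaaaKQKKKK => aaaaalQKKKK => aaaaalSKKKK => aaaaalaSKKKKK => aaaaalalKKKKK => aaaaalalaKKKK => aaaaalalalKKK => aaaaalalalaKK => aaaaalalalaaK => aaaaalalalaal

S => aSK   [S -> a S K]
aSK => aaSKK   [S -> a S K]
aaSKK => aaaSKKK   [S -> a S K]
aaaSKKK => aaaaSKKKK   [S -> a S K]
aaaaSKKKK => aaaaaKQKKKK   [S -> a K Q]
aaaaaKQKKKK => aaaaalQKKKK   [K -> l]
aaaaalQKKKK => aaaaalSKKKK   [Q -> S]
aaaaalSKKKK => aaaaalaSKKKKK   [S -> a S K]
aaaaalaSKKKKK => aaaaalalKKKKK   [S -> l]
aaaaalalKKKKK => aaaaalalaKKKK   [K -> a]
aaaaalalaKKKK => aaaaalalalKKK   [K -> l]
aaaaalalalKKK => aaaaalalalaKK   [K -> a]
aaaaalalalaKK => aaaaalalalaaK   [K -> a]
aaaaalalalaaK => aaaaalalalaal   [K -> l]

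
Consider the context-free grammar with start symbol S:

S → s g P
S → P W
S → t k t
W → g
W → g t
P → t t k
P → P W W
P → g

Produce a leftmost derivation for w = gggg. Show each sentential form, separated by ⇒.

S⇒PW⇒PWWW⇒gWWW⇒ggWW⇒gggW⇒gggg

S ⇒ PW   [S → P W]
PW ⇒ PWWW   [P → P W W]
PWWW ⇒ gWWW   [P → g]
gWWW ⇒ ggWW   [W → g]
ggWW ⇒ gggW   [W → g]
gggW ⇒ gggg   [W → g]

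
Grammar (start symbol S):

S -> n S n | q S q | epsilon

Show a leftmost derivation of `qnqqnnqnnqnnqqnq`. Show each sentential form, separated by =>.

S => qSq   [S -> q S q]
qSq => qnSnq   [S -> n S n]
qnSnq => qnqSqnq   [S -> q S q]
qnqSqnq => qnqqSqqnq   [S -> q S q]
qnqqSqqnq => qnqqnSnqqnq   [S -> n S n]
qnqqnSnqqnq => qnqqnnSnnqqnq   [S -> n S n]
qnqqnnSnnqqnq => qnqqnnqSqnnqqnq   [S -> q S q]
qnqqnnqSqnnqqnq => qnqqnnqnSnqnnqqnq   [S -> n S n]
qnqqnnqnSnqnnqqnq => qnqqnnqnnqnnqqnq   [S -> epsilon]

S => qSq => qnSnq => qnqSqnq => qnqqSqqnq => qnqqnSnqqnq => qnqqnnSnnqqnq => qnqqnnqSqnnqqnq => qnqqnnqnSnqnnqqnq => qnqqnnqnnqnnqqnq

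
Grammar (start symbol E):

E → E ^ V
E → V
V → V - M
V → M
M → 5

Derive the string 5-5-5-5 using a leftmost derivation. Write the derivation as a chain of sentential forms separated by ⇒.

E ⇒ V   [E → V]
V ⇒ V-M   [V → V - M]
V-M ⇒ V-M-M   [V → V - M]
V-M-M ⇒ V-M-M-M   [V → V - M]
V-M-M-M ⇒ M-M-M-M   [V → M]
M-M-M-M ⇒ 5-M-M-M   [M → 5]
5-M-M-M ⇒ 5-5-M-M   [M → 5]
5-5-M-M ⇒ 5-5-5-M   [M → 5]
5-5-5-M ⇒ 5-5-5-5   [M → 5]

E ⇒ V ⇒ V-M ⇒ V-M-M ⇒ V-M-M-M ⇒ M-M-M-M ⇒ 5-M-M-M ⇒ 5-5-M-M ⇒ 5-5-5-M ⇒ 5-5-5-5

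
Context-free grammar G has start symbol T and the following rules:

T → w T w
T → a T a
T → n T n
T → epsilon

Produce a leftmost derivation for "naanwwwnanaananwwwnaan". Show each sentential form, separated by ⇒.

T ⇒ nTn ⇒ naTan ⇒ naaTaan ⇒ naanTnaan ⇒ naanwTwnaan ⇒ naanwwTwwnaan ⇒ naanwwwTwwwnaan ⇒ naanwwwnTnwwwnaan ⇒ naanwwwnaTanwwwnaan ⇒ naanwwwnanTnanwwwnaan ⇒ naanwwwnanaTananwwwnaan ⇒ naanwwwnanaananwwwnaan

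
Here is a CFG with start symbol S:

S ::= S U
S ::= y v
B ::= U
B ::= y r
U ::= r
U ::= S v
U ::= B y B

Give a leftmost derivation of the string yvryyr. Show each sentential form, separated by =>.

S=>SU=>yvU=>yvByB=>yvUyB=>yvryB=>yvryyr

S => SU   [S ::= S U]
SU => yvU   [S ::= y v]
yvU => yvByB   [U ::= B y B]
yvByB => yvUyB   [B ::= U]
yvUyB => yvryB   [U ::= r]
yvryB => yvryyr   [B ::= y r]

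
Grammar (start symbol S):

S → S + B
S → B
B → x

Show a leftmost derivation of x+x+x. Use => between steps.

S => S+B   [S → S + B]
S+B => S+B+B   [S → S + B]
S+B+B => B+B+B   [S → B]
B+B+B => x+B+B   [B → x]
x+B+B => x+x+B   [B → x]
x+x+B => x+x+x   [B → x]

S => S+B => S+B+B => B+B+B => x+B+B => x+x+B => x+x+x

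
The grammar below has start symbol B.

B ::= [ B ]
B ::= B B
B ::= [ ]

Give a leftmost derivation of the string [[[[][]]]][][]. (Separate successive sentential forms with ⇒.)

B⇒BB⇒BBB⇒[B]BB⇒[[B]]BB⇒[[[B]]]BB⇒[[[BB]]]BB⇒[[[[]B]]]BB⇒[[[[][]]]]BB⇒[[[[][]]]][]B⇒[[[[][]]]][][]

B ⇒ BB   [B ::= B B]
BB ⇒ BBB   [B ::= B B]
BBB ⇒ [B]BB   [B ::= [ B ]]
[B]BB ⇒ [[B]]BB   [B ::= [ B ]]
[[B]]BB ⇒ [[[B]]]BB   [B ::= [ B ]]
[[[B]]]BB ⇒ [[[BB]]]BB   [B ::= B B]
[[[BB]]]BB ⇒ [[[[]B]]]BB   [B ::= [ ]]
[[[[]B]]]BB ⇒ [[[[][]]]]BB   [B ::= [ ]]
[[[[][]]]]BB ⇒ [[[[][]]]][]B   [B ::= [ ]]
[[[[][]]]][]B ⇒ [[[[][]]]][][]   [B ::= [ ]]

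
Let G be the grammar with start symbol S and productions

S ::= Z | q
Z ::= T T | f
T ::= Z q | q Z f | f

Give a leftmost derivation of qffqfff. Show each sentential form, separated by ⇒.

S ⇒ Z   [S ::= Z]
Z ⇒ TT   [Z ::= T T]
TT ⇒ qZfT   [T ::= q Z f]
qZfT ⇒ qTTfT   [Z ::= T T]
qTTfT ⇒ qZqTfT   [T ::= Z q]
qZqTfT ⇒ qTTqTfT   [Z ::= T T]
qTTqTfT ⇒ qfTqTfT   [T ::= f]
qfTqTfT ⇒ qffqTfT   [T ::= f]
qffqTfT ⇒ qffqffT   [T ::= f]
qffqffT ⇒ qffqfff   [T ::= f]

S⇒Z⇒TT⇒qZfT⇒qTTfT⇒qZqTfT⇒qTTqTfT⇒qfTqTfT⇒qffqTfT⇒qffqffT⇒qffqfff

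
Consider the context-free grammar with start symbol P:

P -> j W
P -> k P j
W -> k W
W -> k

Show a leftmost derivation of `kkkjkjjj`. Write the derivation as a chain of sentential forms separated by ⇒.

P ⇒ kPj ⇒ kkPjj ⇒ kkkPjjj ⇒ kkkjWjjj ⇒ kkkjkjjj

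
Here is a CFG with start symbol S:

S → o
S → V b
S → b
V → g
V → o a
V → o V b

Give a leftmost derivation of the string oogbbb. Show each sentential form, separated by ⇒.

S ⇒ Vb ⇒ oVbb ⇒ ooVbbb ⇒ oogbbb

S ⇒ Vb   [S → V b]
Vb ⇒ oVbb   [V → o V b]
oVbb ⇒ ooVbbb   [V → o V b]
ooVbbb ⇒ oogbbb   [V → g]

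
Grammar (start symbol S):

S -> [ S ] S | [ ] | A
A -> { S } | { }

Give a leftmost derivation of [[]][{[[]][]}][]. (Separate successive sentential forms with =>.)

S => [S]S   [S -> [ S ] S]
[S]S => [[]]S   [S -> [ ]]
[[]]S => [[]][S]S   [S -> [ S ] S]
[[]][S]S => [[]][A]S   [S -> A]
[[]][A]S => [[]][{S}]S   [A -> { S }]
[[]][{S}]S => [[]][{[S]S}]S   [S -> [ S ] S]
[[]][{[S]S}]S => [[]][{[[]]S}]S   [S -> [ ]]
[[]][{[[]]S}]S => [[]][{[[]][]}]S   [S -> [ ]]
[[]][{[[]][]}]S => [[]][{[[]][]}][]   [S -> [ ]]

S => [S]S => [[]]S => [[]][S]S => [[]][A]S => [[]][{S}]S => [[]][{[S]S}]S => [[]][{[[]]S}]S => [[]][{[[]][]}]S => [[]][{[[]][]}][]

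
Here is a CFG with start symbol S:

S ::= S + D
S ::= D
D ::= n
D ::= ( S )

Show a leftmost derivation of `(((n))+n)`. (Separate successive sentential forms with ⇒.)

S ⇒ D ⇒ (S) ⇒ (S+D) ⇒ (D+D) ⇒ ((S)+D) ⇒ ((D)+D) ⇒ (((S))+D) ⇒ (((D))+D) ⇒ (((n))+D) ⇒ (((n))+n)

S ⇒ D   [S ::= D]
D ⇒ (S)   [D ::= ( S )]
(S) ⇒ (S+D)   [S ::= S + D]
(S+D) ⇒ (D+D)   [S ::= D]
(D+D) ⇒ ((S)+D)   [D ::= ( S )]
((S)+D) ⇒ ((D)+D)   [S ::= D]
((D)+D) ⇒ (((S))+D)   [D ::= ( S )]
(((S))+D) ⇒ (((D))+D)   [S ::= D]
(((D))+D) ⇒ (((n))+D)   [D ::= n]
(((n))+D) ⇒ (((n))+n)   [D ::= n]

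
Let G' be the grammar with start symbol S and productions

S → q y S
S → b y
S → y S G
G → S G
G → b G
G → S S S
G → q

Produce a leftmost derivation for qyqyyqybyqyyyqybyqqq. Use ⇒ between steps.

S ⇒ qyS   [S → q y S]
qyS ⇒ qyqyS   [S → q y S]
qyqyS ⇒ qyqyySG   [S → y S G]
qyqyySG ⇒ qyqyyqySG   [S → q y S]
qyqyyqySG ⇒ qyqyyqybyG   [S → b y]
qyqyyqybyG ⇒ qyqyyqybySG   [G → S G]
qyqyyqybySG ⇒ qyqyyqybyqySG   [S → q y S]
qyqyyqybyqySG ⇒ qyqyyqybyqyySGG   [S → y S G]
qyqyyqybyqyySGG ⇒ qyqyyqybyqyyySGGG   [S → y S G]
qyqyyqybyqyyySGGG ⇒ qyqyyqybyqyyyqySGGG   [S → q y S]
qyqyyqybyqyyyqySGGG ⇒ qyqyyqybyqyyyqybyGGG   [S → b y]
qyqyyqybyqyyyqybyGGG ⇒ qyqyyqybyqyyyqybyqGG   [G → q]
qyqyyqybyqyyyqybyqGG ⇒ qyqyyqybyqyyyqybyqqG   [G → q]
qyqyyqybyqyyyqybyqqG ⇒ qyqyyqybyqyyyqybyqqq   [G → q]

S ⇒ qyS ⇒ qyqyS ⇒ qyqyySG ⇒ qyqyyqySG ⇒ qyqyyqybyG ⇒ qyqyyqybySG ⇒ qyqyyqybyqySG ⇒ qyqyyqybyqyySGG ⇒ qyqyyqybyqyyySGGG ⇒ qyqyyqybyqyyyqySGGG ⇒ qyqyyqybyqyyyqybyGGG ⇒ qyqyyqybyqyyyqybyqGG ⇒ qyqyyqybyqyyyqybyqqG ⇒ qyqyyqybyqyyyqybyqqq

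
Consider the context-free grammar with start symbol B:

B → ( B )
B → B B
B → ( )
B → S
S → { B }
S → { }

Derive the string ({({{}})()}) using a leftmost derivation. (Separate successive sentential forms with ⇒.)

B ⇒ (B) ⇒ (S) ⇒ ({B}) ⇒ ({BB}) ⇒ ({(B)B}) ⇒ ({(S)B}) ⇒ ({({B})B}) ⇒ ({({S})B}) ⇒ ({({{}})B}) ⇒ ({({{}})()})

B ⇒ (B)   [B → ( B )]
(B) ⇒ (S)   [B → S]
(S) ⇒ ({B})   [S → { B }]
({B}) ⇒ ({BB})   [B → B B]
({BB}) ⇒ ({(B)B})   [B → ( B )]
({(B)B}) ⇒ ({(S)B})   [B → S]
({(S)B}) ⇒ ({({B})B})   [S → { B }]
({({B})B}) ⇒ ({({S})B})   [B → S]
({({S})B}) ⇒ ({({{}})B})   [S → { }]
({({{}})B}) ⇒ ({({{}})()})   [B → ( )]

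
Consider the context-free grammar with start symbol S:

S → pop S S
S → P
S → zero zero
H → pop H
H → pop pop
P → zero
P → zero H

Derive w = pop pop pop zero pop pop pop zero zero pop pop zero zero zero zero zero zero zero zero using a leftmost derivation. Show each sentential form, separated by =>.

S => pop S S => pop pop S S S => pop pop pop S S S S => pop pop pop P S S S => pop pop pop zero H S S S => pop pop pop zero pop H S S S => pop pop pop zero pop pop pop S S S => pop pop pop zero pop pop pop zero zero S S => pop pop pop zero pop pop pop zero zero pop S S S => pop pop pop zero pop pop pop zero zero pop pop S S S S => pop pop pop zero pop pop pop zero zero pop pop zero zero S S S => pop pop pop zero pop pop pop zero zero pop pop zero zero zero zero S S => pop pop pop zero pop pop pop zero zero pop pop zero zero zero zero zero zero S => pop pop pop zero pop pop pop zero zero pop pop zero zero zero zero zero zero zero zero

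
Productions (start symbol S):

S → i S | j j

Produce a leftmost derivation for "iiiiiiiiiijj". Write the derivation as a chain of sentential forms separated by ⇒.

S ⇒ iS ⇒ iiS ⇒ iiiS ⇒ iiiiS ⇒ iiiiiS ⇒ iiiiiiS ⇒ iiiiiiiS ⇒ iiiiiiiiS ⇒ iiiiiiiiiS ⇒ iiiiiiiiiiS ⇒ iiiiiiiiiijj

S ⇒ iS   [S → i S]
iS ⇒ iiS   [S → i S]
iiS ⇒ iiiS   [S → i S]
iiiS ⇒ iiiiS   [S → i S]
iiiiS ⇒ iiiiiS   [S → i S]
iiiiiS ⇒ iiiiiiS   [S → i S]
iiiiiiS ⇒ iiiiiiiS   [S → i S]
iiiiiiiS ⇒ iiiiiiiiS   [S → i S]
iiiiiiiiS ⇒ iiiiiiiiiS   [S → i S]
iiiiiiiiiS ⇒ iiiiiiiiiiS   [S → i S]
iiiiiiiiiiS ⇒ iiiiiiiiiijj   [S → j j]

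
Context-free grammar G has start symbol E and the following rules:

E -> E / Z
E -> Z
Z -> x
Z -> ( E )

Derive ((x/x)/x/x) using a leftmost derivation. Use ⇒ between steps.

E ⇒ Z ⇒ (E) ⇒ (E/Z) ⇒ (E/Z/Z) ⇒ (Z/Z/Z) ⇒ ((E)/Z/Z) ⇒ ((E/Z)/Z/Z) ⇒ ((Z/Z)/Z/Z) ⇒ ((x/Z)/Z/Z) ⇒ ((x/x)/Z/Z) ⇒ ((x/x)/x/Z) ⇒ ((x/x)/x/x)

E ⇒ Z   [E -> Z]
Z ⇒ (E)   [Z -> ( E )]
(E) ⇒ (E/Z)   [E -> E / Z]
(E/Z) ⇒ (E/Z/Z)   [E -> E / Z]
(E/Z/Z) ⇒ (Z/Z/Z)   [E -> Z]
(Z/Z/Z) ⇒ ((E)/Z/Z)   [Z -> ( E )]
((E)/Z/Z) ⇒ ((E/Z)/Z/Z)   [E -> E / Z]
((E/Z)/Z/Z) ⇒ ((Z/Z)/Z/Z)   [E -> Z]
((Z/Z)/Z/Z) ⇒ ((x/Z)/Z/Z)   [Z -> x]
((x/Z)/Z/Z) ⇒ ((x/x)/Z/Z)   [Z -> x]
((x/x)/Z/Z) ⇒ ((x/x)/x/Z)   [Z -> x]
((x/x)/x/Z) ⇒ ((x/x)/x/x)   [Z -> x]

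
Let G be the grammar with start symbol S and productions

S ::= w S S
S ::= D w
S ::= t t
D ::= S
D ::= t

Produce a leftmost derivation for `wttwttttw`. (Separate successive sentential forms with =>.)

S => wSS => wttS => wttwSS => wttwttS => wttwttDw => wttwttSw => wttwttttw

S => wSS   [S ::= w S S]
wSS => wttS   [S ::= t t]
wttS => wttwSS   [S ::= w S S]
wttwSS => wttwttS   [S ::= t t]
wttwttS => wttwttDw   [S ::= D w]
wttwttDw => wttwttSw   [D ::= S]
wttwttSw => wttwttttw   [S ::= t t]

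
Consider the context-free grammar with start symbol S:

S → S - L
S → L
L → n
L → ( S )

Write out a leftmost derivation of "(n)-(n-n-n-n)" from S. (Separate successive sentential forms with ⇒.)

S ⇒ S-L ⇒ L-L ⇒ (S)-L ⇒ (L)-L ⇒ (n)-L ⇒ (n)-(S) ⇒ (n)-(S-L) ⇒ (n)-(S-L-L) ⇒ (n)-(S-L-L-L) ⇒ (n)-(L-L-L-L) ⇒ (n)-(n-L-L-L) ⇒ (n)-(n-n-L-L) ⇒ (n)-(n-n-n-L) ⇒ (n)-(n-n-n-n)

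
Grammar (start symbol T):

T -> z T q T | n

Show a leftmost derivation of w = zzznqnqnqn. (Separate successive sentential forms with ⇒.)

T ⇒ zTqT ⇒ zzTqTqT ⇒ zzzTqTqTqT ⇒ zzznqTqTqT ⇒ zzznqnqTqT ⇒ zzznqnqnqT ⇒ zzznqnqnqn

T ⇒ zTqT   [T -> z T q T]
zTqT ⇒ zzTqTqT   [T -> z T q T]
zzTqTqT ⇒ zzzTqTqTqT   [T -> z T q T]
zzzTqTqTqT ⇒ zzznqTqTqT   [T -> n]
zzznqTqTqT ⇒ zzznqnqTqT   [T -> n]
zzznqnqTqT ⇒ zzznqnqnqT   [T -> n]
zzznqnqnqT ⇒ zzznqnqnqn   [T -> n]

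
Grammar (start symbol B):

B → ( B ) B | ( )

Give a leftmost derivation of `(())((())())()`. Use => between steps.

B=>(B)B=>(())B=>(())(B)B=>(())((B)B)B=>(())((())B)B=>(())((())())B=>(())((())())()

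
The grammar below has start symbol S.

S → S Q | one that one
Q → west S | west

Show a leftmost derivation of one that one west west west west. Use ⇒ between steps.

S ⇒ S Q   [S → S Q]
S Q ⇒ S Q Q   [S → S Q]
S Q Q ⇒ S Q Q Q   [S → S Q]
S Q Q Q ⇒ S Q Q Q Q   [S → S Q]
S Q Q Q Q ⇒ one that one Q Q Q Q   [S → one that one]
one that one Q Q Q Q ⇒ one that one west Q Q Q   [Q → west]
one that one west Q Q Q ⇒ one that one west west Q Q   [Q → west]
one that one west west Q Q ⇒ one that one west west west Q   [Q → west]
one that one west west west Q ⇒ one that one west west west west   [Q → west]

S ⇒ S Q ⇒ S Q Q ⇒ S Q Q Q ⇒ S Q Q Q Q ⇒ one that one Q Q Q Q ⇒ one that one west Q Q Q ⇒ one that one west west Q Q ⇒ one that one west west west Q ⇒ one that one west west west west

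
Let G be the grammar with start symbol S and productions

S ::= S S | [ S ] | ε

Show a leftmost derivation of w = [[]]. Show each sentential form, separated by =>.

S => SS   [S ::= S S]
SS => SSS   [S ::= S S]
SSS => SSSS   [S ::= S S]
SSSS => [S]SSS   [S ::= [ S ]]
[S]SSS => [[S]]SSS   [S ::= [ S ]]
[[S]]SSS => [[]]SSS   [S ::= ε]
[[]]SSS => [[]]SS   [S ::= ε]
[[]]SS => [[]]S   [S ::= ε]
[[]]S => [[]]   [S ::= ε]

S => SS => SSS => SSSS => [S]SSS => [[S]]SSS => [[]]SSS => [[]]SS => [[]]S => [[]]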